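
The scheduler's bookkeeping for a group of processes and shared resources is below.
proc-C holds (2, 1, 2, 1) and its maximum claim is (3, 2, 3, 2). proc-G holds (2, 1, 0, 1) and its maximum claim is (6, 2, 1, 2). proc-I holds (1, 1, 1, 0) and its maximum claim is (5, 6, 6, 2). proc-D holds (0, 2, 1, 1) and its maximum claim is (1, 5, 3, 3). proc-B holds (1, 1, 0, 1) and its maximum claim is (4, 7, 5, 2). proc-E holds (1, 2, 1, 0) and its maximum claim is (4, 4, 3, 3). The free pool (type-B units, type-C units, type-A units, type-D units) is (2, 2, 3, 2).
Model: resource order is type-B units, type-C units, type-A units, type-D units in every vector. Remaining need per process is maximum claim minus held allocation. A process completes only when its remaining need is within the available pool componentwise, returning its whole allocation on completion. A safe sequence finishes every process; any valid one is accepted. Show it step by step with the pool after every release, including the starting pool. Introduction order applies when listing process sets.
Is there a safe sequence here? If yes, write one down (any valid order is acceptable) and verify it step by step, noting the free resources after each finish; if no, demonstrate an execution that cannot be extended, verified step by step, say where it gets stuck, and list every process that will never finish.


SAFE, for example via the order proc-C, proc-E, proc-G, proc-B, proc-D, proc-I.
Key observation: at proc-E the run first touches a limit — (3, 2, 2, 3) against (4, 3, 5, 3), exact on a resource it actually requests.
Check, step by step:
  pool = (2, 2, 3, 2)
  proc-C: need (1, 1, 1, 1) fits (2, 2, 3, 2); releases (2, 1, 2, 1), pool now (4, 3, 5, 3)
  proc-E: need (3, 2, 2, 3) fits (4, 3, 5, 3); releases (1, 2, 1, 0), pool now (5, 5, 6, 3)
  proc-G: need (4, 1, 1, 1) fits (5, 5, 6, 3); releases (2, 1, 0, 1), pool now (7, 6, 6, 4)
  proc-B: need (3, 6, 5, 1) fits (7, 6, 6, 4); releases (1, 1, 0, 1), pool now (8, 7, 6, 5)
  proc-D: need (1, 3, 2, 2) fits (8, 7, 6, 5); releases (0, 2, 1, 1), pool now (8, 9, 7, 6)
  proc-I: need (4, 5, 5, 2) fits (8, 9, 7, 6); releases (1, 1, 1, 0), pool now (9, 10, 8, 6)


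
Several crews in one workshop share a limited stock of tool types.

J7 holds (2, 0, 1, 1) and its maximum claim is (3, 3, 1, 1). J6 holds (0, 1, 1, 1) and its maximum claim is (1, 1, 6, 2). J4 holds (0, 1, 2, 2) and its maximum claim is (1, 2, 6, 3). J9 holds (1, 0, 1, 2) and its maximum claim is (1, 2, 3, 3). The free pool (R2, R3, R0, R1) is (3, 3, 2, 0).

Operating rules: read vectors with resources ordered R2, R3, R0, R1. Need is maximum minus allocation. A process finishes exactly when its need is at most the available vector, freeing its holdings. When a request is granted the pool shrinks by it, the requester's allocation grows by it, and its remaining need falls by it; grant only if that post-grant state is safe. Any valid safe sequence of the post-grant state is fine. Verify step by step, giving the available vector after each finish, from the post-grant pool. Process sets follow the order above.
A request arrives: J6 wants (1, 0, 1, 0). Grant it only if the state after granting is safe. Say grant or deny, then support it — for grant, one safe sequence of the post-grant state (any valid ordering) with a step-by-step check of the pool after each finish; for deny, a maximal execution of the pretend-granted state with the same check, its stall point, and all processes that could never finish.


DENY — the pretend-granted state is unsafe.
Key observation: no order helps: past J7, J9, the free pool tops out at (5, 3, 3, 3), below what each blocked process needs in R0.
Pretend the grant happened; the run J7, J9 goes as far as possible. Walking it through:
  pool = (2, 3, 1, 0)
  J7: need (1, 3, 0, 0) fits (2, 3, 1, 0); releases (2, 0, 1, 1), pool now (4, 3, 2, 1)
  J9: need (0, 2, 2, 1) fits (4, 3, 2, 1); releases (1, 0, 1, 2), pool now (5, 3, 3, 3)
  J6 still needs (0, 0, 4, 1) but only (5, 3, 3, 3) is free — short on R0
  J4 still needs (1, 1, 4, 1) but only (5, 3, 3, 3) is free — short on R0
Had the request been granted, J6 and J4 could never finish.


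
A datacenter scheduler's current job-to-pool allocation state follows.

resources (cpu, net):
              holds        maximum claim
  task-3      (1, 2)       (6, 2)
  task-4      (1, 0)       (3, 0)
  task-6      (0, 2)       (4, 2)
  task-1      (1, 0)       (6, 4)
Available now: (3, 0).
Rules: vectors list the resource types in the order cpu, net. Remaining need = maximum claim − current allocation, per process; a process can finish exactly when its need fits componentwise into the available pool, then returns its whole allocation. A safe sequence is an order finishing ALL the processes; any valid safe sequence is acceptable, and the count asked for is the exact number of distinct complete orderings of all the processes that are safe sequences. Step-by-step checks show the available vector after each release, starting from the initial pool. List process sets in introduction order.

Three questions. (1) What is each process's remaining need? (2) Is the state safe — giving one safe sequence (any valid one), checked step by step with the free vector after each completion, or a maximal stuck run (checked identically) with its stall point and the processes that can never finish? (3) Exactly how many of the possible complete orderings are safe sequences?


(1) Outstanding need per process (order cpu, net):
  task-3: (5, 0)
  task-4: (2, 0)
  task-6: (4, 0)
  task-1: (5, 4)
(2) UNSAFE.
Key observation: the pool after task-4, task-6 is (4, 2); every surviving request exceeds it in cpu, so progress ends there.
Going as far as possible: task-4, task-6; after that, nothing fits. Check, step by step:
  pool = (3, 0)
  task-4 needs (2, 0) <= (3, 0) -> finishes; pool += (1, 0) = (4, 0)
  task-6 needs (4, 0) <= (4, 0) -> finishes; pool += (0, 2) = (4, 2)
  blocked: task-3 wants (5, 0), pool (4, 2) — not enough cpu
  blocked: task-1 wants (5, 4), pool (4, 2) — not enough cpu and net
Permanently blocked: task-3 and task-1.
(3) The exact count: 0 of the possible complete orderings are safe sequences.


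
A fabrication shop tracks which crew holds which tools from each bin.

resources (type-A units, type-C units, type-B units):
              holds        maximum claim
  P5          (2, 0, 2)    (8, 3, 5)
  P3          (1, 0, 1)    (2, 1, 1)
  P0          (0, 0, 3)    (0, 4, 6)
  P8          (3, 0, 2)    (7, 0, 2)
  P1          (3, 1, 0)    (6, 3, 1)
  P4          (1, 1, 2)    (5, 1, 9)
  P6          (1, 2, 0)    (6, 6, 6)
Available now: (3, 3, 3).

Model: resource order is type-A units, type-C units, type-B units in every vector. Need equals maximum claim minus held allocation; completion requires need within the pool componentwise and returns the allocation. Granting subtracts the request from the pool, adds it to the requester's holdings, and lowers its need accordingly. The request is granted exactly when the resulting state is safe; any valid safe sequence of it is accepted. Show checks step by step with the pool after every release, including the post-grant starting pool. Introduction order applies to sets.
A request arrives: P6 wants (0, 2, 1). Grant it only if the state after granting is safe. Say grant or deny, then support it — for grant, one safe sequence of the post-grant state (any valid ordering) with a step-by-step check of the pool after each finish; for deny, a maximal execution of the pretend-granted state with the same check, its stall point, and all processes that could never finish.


DENY: after the grant no complete ordering would exist.
Key observation: after P3, P8 the pool peaks at (7, 1, 5), and each blocked process is short somewhere: P5 on type-C units; P0 on type-C units; P1 on type-C units; P4 on type-B units; P6 on type-C units.
On the post-grant state, P3, P8 is a maximal run — nothing extends it. Step-by-step check:
  pool = (3, 1, 2)
  run P3 (needs (1, 1, 0), free (3, 1, 2)); after release of (1, 0, 1) the pool is (4, 1, 3)
  run P8 (needs (4, 0, 0), free (4, 1, 3)); after release of (3, 0, 2) the pool is (7, 1, 5)
  P5 still needs (6, 3, 3) but only (7, 1, 5) is free — short on type-C units
  P0 still needs (0, 4, 3) but only (7, 1, 5) is free — short on type-C units
  P1 still needs (3, 2, 1) but only (7, 1, 5) is free — short on type-C units
  P4 still needs (4, 0, 7) but only (7, 1, 5) is free — short on type-B units
  P6 still needs (5, 2, 5) but only (7, 1, 5) is free — short on type-C units
Post-grant, the permanently blocked set is P5, P0, P1, P4 and P6.


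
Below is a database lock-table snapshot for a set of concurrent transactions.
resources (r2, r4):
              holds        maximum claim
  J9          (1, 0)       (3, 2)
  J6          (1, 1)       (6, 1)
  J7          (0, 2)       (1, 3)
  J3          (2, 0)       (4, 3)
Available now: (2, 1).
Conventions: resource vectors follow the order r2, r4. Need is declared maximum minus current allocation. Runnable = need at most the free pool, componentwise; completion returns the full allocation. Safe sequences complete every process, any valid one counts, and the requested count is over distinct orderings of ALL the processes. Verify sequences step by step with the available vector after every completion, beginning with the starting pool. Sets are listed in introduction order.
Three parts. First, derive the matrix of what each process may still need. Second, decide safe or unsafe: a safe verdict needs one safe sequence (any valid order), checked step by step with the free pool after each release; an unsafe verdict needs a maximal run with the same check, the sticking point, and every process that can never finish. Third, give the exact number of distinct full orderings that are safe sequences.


(1) Outstanding need per process (order r2, r4):
  J9: (2, 2)
  J6: (5, 0)
  J7: (1, 1)
  J3: (2, 3)
(2) SAFE, for example via the order J7, J9, J3, J6.
Key observation: the order's first zero-slack moment is J7 ((1, 1) needed, (2, 1) free — a requested resource with nothing to spare).
Verifying each step:
  pool = (2, 1)
  run J7 (needs (1, 1), free (2, 1)); after release of (0, 2) the pool is (2, 3)
  run J9 (needs (2, 2), free (2, 3)); after release of (1, 0) the pool is (3, 3)
  run J3 (needs (2, 3), free (3, 3)); after release of (2, 0) the pool is (5, 3)
  run J6 (needs (5, 0), free (5, 3)); after release of (1, 1) the pool is (6, 4)
(3) Precisely 2 of the possible complete orderings are safe sequences.


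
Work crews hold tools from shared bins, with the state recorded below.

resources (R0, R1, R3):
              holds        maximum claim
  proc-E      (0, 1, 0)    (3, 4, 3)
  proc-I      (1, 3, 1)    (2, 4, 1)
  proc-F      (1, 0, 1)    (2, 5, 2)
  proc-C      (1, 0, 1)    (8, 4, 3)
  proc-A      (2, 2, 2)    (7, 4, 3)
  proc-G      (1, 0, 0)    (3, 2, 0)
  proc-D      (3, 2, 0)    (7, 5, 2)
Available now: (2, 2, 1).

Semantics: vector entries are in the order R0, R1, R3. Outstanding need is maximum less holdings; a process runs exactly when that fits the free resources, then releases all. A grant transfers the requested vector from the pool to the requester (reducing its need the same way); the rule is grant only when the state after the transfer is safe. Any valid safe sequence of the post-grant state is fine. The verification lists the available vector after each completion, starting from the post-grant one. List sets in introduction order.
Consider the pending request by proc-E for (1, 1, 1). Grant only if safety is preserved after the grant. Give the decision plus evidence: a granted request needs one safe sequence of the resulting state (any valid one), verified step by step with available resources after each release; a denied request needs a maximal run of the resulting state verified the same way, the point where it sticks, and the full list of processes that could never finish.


DENY. Granting would leave the state unsafe.
Key observation: after proc-I, proc-G the pool peaks at (3, 4, 1), and each blocked process is short somewhere: proc-E on R3; proc-F on R1; proc-C on R0, R3; proc-A on R0; proc-D on R0, R3.
On the post-grant state, proc-I, proc-G is a maximal run — nothing extends it. Verifying each step:
  pool = (1, 1, 0)
  run proc-I (needs (1, 1, 0), free (1, 1, 0)); after release of (1, 3, 1) the pool is (2, 4, 1)
  run proc-G (needs (2, 2, 0), free (2, 4, 1)); after release of (1, 0, 0) the pool is (3, 4, 1)
  proc-E cannot run: need (2, 2, 2) vs free (3, 4, 1) (insufficient R3)
  proc-F cannot run: need (1, 5, 1) vs free (3, 4, 1) (insufficient R1)
  proc-C cannot run: need (7, 4, 2) vs free (3, 4, 1) (insufficient R0 and R3)
  proc-A cannot run: need (5, 2, 1) vs free (3, 4, 1) (insufficient R0)
  proc-D cannot run: need (4, 3, 2) vs free (3, 4, 1) (insufficient R0 and R3)
Had the request been granted, proc-E, proc-F, proc-C, proc-A and proc-D could never finish.


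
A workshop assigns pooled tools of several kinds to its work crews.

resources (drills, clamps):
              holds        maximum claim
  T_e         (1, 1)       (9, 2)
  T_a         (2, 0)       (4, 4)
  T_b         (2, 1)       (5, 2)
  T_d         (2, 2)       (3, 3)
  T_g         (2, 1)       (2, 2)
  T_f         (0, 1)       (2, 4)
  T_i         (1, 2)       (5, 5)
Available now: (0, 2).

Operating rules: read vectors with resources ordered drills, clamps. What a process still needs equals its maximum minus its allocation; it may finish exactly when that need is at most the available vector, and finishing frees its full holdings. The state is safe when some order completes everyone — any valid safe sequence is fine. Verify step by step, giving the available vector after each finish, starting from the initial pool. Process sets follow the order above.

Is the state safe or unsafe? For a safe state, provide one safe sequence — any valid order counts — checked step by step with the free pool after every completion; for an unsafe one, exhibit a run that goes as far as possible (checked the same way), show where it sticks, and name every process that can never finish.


SAFE, for example via the order T_g, T_f, T_a, T_b, T_d, T_i, T_e.
Key observation: reading the order forward, T_f is the first process whose need (2, 3) meets the free pool (2, 3) exactly on a resource it requests.
Walking it through:
  pool = (0, 2)
  run T_g (needs (0, 1), free (0, 2)); after release of (2, 1) the pool is (2, 3)
  run T_f (needs (2, 3), free (2, 3)); after release of (0, 1) the pool is (2, 4)
  run T_a (needs (2, 4), free (2, 4)); after release of (2, 0) the pool is (4, 4)
  run T_b (needs (3, 1), free (4, 4)); after release of (2, 1) the pool is (6, 5)
  run T_d (needs (1, 1), free (6, 5)); after release of (2, 2) the pool is (8, 7)
  run T_i (needs (4, 3), free (8, 7)); after release of (1, 2) the pool is (9, 9)
  run T_e (needs (8, 1), free (9, 9)); after release of (1, 1) the pool is (10, 10)


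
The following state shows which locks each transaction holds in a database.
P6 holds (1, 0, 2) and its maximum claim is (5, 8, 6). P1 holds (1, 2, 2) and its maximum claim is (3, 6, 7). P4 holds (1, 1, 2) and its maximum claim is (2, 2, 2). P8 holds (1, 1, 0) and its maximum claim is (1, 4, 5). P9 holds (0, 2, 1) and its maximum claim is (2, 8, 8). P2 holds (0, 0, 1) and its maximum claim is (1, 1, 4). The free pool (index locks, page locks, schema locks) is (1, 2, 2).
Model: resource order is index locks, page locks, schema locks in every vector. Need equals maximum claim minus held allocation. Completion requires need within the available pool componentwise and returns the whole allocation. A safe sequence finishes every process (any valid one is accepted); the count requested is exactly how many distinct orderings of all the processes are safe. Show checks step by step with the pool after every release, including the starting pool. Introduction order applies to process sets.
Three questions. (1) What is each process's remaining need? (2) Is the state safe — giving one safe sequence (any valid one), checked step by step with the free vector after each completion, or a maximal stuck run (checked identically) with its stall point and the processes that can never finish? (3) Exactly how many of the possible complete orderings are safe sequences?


(1) Remaining need (order index locks, page locks, schema locks):
  P6: (4, 8, 4)
  P1: (2, 4, 5)
  P4: (1, 1, 0)
  P8: (0, 3, 5)
  P9: (2, 6, 7)
  P2: (1, 1, 3)
(2) The state is SAFE; one workable sequence: P4, P2, P8, P1, P9, P6.
Key observation: reading the order forward, P4 is the first process whose need (1, 1, 0) meets the free pool (1, 2, 2) exactly on a resource it requests.
Verifying each step:
  pool = (1, 2, 2)
  run P4 (needs (1, 1, 0), free (1, 2, 2)); after release of (1, 1, 2) the pool is (2, 3, 4)
  run P2 (needs (1, 1, 3), free (2, 3, 4)); after release of (0, 0, 1) the pool is (2, 3, 5)
  run P8 (needs (0, 3, 5), free (2, 3, 5)); after release of (1, 1, 0) the pool is (3, 4, 5)
  run P1 (needs (2, 4, 5), free (3, 4, 5)); after release of (1, 2, 2) the pool is (4, 6, 7)
  run P9 (needs (2, 6, 7), free (4, 6, 7)); after release of (0, 2, 1) the pool is (4, 8, 8)
  run P6 (needs (4, 8, 4), free (4, 8, 8)); after release of (1, 0, 2) the pool is (5, 8, 10)
(3) Exactly 1 of the possible complete orderings is a safe sequence.


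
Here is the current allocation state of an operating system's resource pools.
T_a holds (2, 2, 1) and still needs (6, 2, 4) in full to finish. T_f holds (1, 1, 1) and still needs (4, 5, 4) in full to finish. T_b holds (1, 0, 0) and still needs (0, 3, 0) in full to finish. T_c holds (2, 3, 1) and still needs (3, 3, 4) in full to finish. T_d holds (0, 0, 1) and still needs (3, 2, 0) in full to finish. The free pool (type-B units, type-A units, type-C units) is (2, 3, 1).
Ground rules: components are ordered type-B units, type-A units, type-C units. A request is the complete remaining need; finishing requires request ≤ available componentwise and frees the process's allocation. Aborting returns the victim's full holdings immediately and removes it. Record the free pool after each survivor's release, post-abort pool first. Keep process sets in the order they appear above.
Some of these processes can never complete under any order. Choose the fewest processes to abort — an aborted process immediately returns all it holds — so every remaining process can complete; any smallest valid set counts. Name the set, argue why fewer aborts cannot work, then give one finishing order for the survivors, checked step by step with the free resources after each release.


Minimum abort set: T_a and T_f.
Key observation: no ordering could ever have run T_c before the abort of T_a and T_f; with (3, 3, 2) back in the pool it fits at step 2.
No one abort is enough; case by case: T_a alone leaves T_f blocked (short on type-C units); T_f alone leaves T_a blocked (short on type-B units and type-C units); T_b alone leaves T_a blocked (short on type-B units and type-C units); T_c alone leaves T_a blocked (short on type-B units and type-C units); T_d alone leaves T_a blocked (short on type-B units and type-C units).
Survivors finish in the order: T_d, T_c, T_b. Verifying each step (pool after the aborts first):
  pool = (5, 6, 3)
  run T_d (needs (3, 2, 0), free (5, 6, 3)); after release of (0, 0, 1) the pool is (5, 6, 4)
  run T_c (needs (3, 3, 4), free (5, 6, 4)); after release of (2, 3, 1) the pool is (7, 9, 5)
  run T_b (needs (0, 3, 0), free (7, 9, 5)); after release of (1, 0, 0) the pool is (8, 9, 5)


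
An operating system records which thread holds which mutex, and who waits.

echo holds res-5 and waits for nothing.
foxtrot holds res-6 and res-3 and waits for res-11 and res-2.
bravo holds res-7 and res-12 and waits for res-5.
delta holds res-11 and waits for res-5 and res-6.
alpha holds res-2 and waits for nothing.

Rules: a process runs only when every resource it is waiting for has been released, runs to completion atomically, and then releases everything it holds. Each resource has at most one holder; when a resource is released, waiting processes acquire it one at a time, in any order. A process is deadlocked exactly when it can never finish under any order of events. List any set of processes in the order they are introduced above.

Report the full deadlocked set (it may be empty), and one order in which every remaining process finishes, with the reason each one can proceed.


Deadlocked: foxtrot and delta.
Key observation: the loop foxtrot -> delta -> foxtrot blocks itself forever; no other process is dragged down with it.
The rest can finish in the order alpha, echo, bravo.
Step-by-step check:
  alpha waits on nothing -> runs at once and releases res-2
  echo waits on nothing -> runs at once and releases res-5
  bravo: everything it awaited (res-5) is free; runs, freeing res-7 and res-12


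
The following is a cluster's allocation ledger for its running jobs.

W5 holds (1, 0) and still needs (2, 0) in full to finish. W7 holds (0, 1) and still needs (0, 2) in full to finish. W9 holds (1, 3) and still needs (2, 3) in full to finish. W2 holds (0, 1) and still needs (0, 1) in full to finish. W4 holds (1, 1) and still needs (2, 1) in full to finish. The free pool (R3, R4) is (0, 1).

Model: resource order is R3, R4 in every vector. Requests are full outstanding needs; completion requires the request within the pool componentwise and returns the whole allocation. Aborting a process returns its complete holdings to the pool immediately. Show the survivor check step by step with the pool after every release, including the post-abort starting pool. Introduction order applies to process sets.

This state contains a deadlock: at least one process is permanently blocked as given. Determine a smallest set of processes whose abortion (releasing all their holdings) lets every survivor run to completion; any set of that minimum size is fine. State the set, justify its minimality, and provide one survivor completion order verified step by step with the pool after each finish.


The answer: abort W9 and W4.
Key observation: W5 could never have finished before the abort; with (2, 4) returned by W9 and W4, it fits at step 3.
No one abort is enough; case by case: W5 alone leaves W9 blocked (short on R3); W7 alone leaves W5 blocked (short on R3); W9 alone leaves W5 blocked (short on R3); W2 alone leaves W5 blocked (short on R3); W4 alone leaves W5 blocked (short on R3).
Survivors finish in the order: W7, W2, W5. Walking it through (pool after the aborts first):
  pool = (2, 5)
  W7 needs (0, 2) <= (2, 5) -> finishes; pool += (0, 1) = (2, 6)
  W2 needs (0, 1) <= (2, 6) -> finishes; pool += (0, 1) = (2, 7)
  W5 needs (2, 0) <= (2, 7) -> finishes; pool += (1, 0) = (3, 7)


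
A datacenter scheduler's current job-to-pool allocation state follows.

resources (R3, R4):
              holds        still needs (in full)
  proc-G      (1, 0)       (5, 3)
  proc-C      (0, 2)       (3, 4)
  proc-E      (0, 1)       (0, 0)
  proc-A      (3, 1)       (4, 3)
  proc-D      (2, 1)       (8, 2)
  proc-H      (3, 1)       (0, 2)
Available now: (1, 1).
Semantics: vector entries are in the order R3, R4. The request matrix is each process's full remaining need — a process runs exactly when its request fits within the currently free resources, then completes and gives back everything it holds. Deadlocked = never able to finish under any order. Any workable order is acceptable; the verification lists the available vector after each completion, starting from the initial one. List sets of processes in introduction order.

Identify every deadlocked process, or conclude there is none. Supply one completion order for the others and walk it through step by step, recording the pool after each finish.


No process is deadlocked.
Key observation: proc-E leads a chain of completions in which each release enables another process.
The rest can finish in the order proc-E, proc-H, proc-A, proc-G, proc-C, proc-D. Walking it through:
  pool = (1, 1)
  proc-E needs (0, 0) <= (1, 1) -> finishes; pool += (0, 1) = (1, 2)
  proc-H needs (0, 2) <= (1, 2) -> finishes; pool += (3, 1) = (4, 3)
  proc-A needs (4, 3) <= (4, 3) -> finishes; pool += (3, 1) = (7, 4)
  proc-G needs (5, 3) <= (7, 4) -> finishes; pool += (1, 0) = (8, 4)
  proc-C needs (3, 4) <= (8, 4) -> finishes; pool += (0, 2) = (8, 6)
  proc-D needs (8, 2) <= (8, 6) -> finishes; pool += (2, 1) = (10, 7)


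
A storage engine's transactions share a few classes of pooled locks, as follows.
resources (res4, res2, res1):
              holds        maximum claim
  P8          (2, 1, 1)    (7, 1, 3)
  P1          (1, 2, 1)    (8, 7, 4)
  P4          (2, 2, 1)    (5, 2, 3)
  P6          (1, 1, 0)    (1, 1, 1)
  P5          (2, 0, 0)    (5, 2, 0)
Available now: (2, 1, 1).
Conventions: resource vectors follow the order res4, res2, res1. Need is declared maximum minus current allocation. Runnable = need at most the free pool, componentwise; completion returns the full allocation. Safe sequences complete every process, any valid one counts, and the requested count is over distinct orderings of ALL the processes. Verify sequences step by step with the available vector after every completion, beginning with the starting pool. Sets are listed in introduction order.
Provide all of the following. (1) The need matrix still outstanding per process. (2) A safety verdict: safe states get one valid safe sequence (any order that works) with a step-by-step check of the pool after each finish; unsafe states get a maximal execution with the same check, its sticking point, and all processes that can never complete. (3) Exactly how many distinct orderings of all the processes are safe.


(1) Remaining need (order res4, res2, res1):
  P8: (5, 0, 2)
  P1: (7, 5, 3)
  P4: (3, 0, 2)
  P6: (0, 0, 1)
  P5: (3, 2, 0)
(2) UNSAFE.
Key observation: the wall is res1: completing P6, P5 brings the pool only to (5, 2, 1), and all the rest need more.
Going as far as possible: P6, P5; after that, nothing fits. Verifying each step:
  pool = (2, 1, 1)
  P6 needs (0, 0, 1) <= (2, 1, 1) -> finishes; pool += (1, 1, 0) = (3, 2, 1)
  P5 needs (3, 2, 0) <= (3, 2, 1) -> finishes; pool += (2, 0, 0) = (5, 2, 1)
  P8 still needs (5, 0, 2) but only (5, 2, 1) is free — short on res1
  P1 still needs (7, 5, 3) but only (5, 2, 1) is free — short on res4, res2 and res1
  P4 still needs (3, 0, 2) but only (5, 2, 1) is free — short on res1
Permanently blocked: P8, P1 and P4.
(3) The exact count: 0 of the possible complete orderings are safe sequences.


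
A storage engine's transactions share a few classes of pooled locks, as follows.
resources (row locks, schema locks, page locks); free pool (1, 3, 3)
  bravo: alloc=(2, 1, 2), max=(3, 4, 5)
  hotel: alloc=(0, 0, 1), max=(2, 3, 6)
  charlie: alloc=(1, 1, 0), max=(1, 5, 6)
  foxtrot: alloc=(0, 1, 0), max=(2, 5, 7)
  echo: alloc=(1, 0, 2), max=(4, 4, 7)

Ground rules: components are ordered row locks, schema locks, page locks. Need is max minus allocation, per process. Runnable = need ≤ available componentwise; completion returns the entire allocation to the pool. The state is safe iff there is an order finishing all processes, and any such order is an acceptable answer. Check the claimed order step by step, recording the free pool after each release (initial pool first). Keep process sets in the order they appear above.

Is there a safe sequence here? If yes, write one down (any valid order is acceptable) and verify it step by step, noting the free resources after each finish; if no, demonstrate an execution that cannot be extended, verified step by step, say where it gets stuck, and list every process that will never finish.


SAFE. One safe sequence: bravo, hotel, charlie, echo, foxtrot.
Key observation: at bravo the run first touches a limit — (1, 3, 3) against (1, 3, 3), exact on a resource it actually requests.
Step-by-step check:
  pool = (1, 3, 3)
  bravo: need (1, 3, 3) fits (1, 3, 3); releases (2, 1, 2), pool now (3, 4, 5)
  hotel: need (2, 3, 5) fits (3, 4, 5); releases (0, 0, 1), pool now (3, 4, 6)
  charlie: need (0, 4, 6) fits (3, 4, 6); releases (1, 1, 0), pool now (4, 5, 6)
  echo: need (3, 4, 5) fits (4, 5, 6); releases (1, 0, 2), pool now (5, 5, 8)
  foxtrot: need (2, 4, 7) fits (5, 5, 8); releases (0, 1, 0), pool now (5, 6, 8)


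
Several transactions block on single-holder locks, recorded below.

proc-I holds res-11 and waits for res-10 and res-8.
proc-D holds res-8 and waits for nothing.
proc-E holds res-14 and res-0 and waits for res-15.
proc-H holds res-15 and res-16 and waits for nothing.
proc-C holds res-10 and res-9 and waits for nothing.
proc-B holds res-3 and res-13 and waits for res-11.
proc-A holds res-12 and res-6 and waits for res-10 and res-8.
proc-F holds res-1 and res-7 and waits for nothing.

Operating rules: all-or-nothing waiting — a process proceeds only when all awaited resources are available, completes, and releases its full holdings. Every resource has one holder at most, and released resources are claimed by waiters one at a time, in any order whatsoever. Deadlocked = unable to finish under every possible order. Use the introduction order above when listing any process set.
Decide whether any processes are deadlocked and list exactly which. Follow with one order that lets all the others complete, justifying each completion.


The deadlocked set is empty.
Key observation: the wait graph is acyclic; completion cascades from the unblocked processes through everyone else.
A valid finishing order for the others: proc-D, proc-C, proc-H, proc-F, proc-I, proc-B, proc-A, proc-E.
Step-by-step check:
  run proc-D (it waits on nothing); releases res-8
  run proc-C (it waits on nothing); releases res-10 and res-9
  run proc-H (it waits on nothing); releases res-15 and res-16
  run proc-F (it waits on nothing); releases res-1 and res-7
  proc-I: everything it awaited (res-10 and res-8) is free; runs, freeing res-11
  proc-B: everything it awaited (res-11) is free; runs, freeing res-3 and res-13
  proc-A: everything it awaited (res-10 and res-8) is free; runs, freeing res-12 and res-6
  proc-E: everything it awaited (res-15) is free; runs, freeing res-14 and res-0


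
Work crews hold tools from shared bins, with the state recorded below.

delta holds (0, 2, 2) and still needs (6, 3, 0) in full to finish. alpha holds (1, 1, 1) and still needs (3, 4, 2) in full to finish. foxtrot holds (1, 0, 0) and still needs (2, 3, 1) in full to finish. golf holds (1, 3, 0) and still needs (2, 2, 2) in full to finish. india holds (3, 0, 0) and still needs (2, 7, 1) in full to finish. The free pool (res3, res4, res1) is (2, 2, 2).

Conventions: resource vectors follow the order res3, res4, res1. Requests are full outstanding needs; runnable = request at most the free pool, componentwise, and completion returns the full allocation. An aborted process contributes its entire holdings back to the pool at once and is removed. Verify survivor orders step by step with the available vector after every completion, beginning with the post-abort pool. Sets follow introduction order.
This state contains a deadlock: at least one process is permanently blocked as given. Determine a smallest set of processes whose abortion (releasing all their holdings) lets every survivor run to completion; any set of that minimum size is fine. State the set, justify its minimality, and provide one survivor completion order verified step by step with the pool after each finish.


Abort india.
Key observation: the returned (3, 0, 0) from india is what brings delta — unrunnable before, under any order — into play at step 3.
No smaller set exists: with zero aborts the deadlock remains.
One survivor order: golf, foxtrot, delta, alpha. Walking it through (post-abort pool first):
  pool = (5, 2, 2)
  golf needs (2, 2, 2) <= (5, 2, 2) -> finishes; pool += (1, 3, 0) = (6, 5, 2)
  foxtrot needs (2, 3, 1) <= (6, 5, 2) -> finishes; pool += (1, 0, 0) = (7, 5, 2)
  delta needs (6, 3, 0) <= (7, 5, 2) -> finishes; pool += (0, 2, 2) = (7, 7, 4)
  alpha needs (3, 4, 2) <= (7, 7, 4) -> finishes; pool += (1, 1, 1) = (8, 8, 5)


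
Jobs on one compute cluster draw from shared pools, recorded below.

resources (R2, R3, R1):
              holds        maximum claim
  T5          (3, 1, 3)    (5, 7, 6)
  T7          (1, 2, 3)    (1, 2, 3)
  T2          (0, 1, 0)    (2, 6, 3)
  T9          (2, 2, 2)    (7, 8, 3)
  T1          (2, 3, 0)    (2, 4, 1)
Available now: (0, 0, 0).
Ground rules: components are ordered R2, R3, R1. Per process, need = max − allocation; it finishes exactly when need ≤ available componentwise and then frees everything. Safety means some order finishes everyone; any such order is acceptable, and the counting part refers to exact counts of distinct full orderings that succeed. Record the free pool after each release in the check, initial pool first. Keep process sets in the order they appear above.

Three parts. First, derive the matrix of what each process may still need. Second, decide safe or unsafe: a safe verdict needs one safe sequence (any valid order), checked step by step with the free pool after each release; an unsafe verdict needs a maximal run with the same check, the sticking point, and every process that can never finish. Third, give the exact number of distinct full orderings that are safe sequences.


(1) Need matrix, components ordered R2, R3, R1:
  T5: (2, 6, 3)
  T7: (0, 0, 0)
  T2: (2, 5, 3)
  T9: (5, 6, 1)
  T1: (0, 1, 1)
(2) SAFE, for example via the order T7, T1, T2, T5, T9.
Key observation: the first exact fit in this order is T2 — it needs (2, 5, 3) with (3, 5, 3) free, meeting a requested resource to the last unit.
Verifying each step:
  pool = (0, 0, 0)
  run T7 (needs (0, 0, 0), free (0, 0, 0)); after release of (1, 2, 3) the pool is (1, 2, 3)
  run T1 (needs (0, 1, 1), free (1, 2, 3)); after release of (2, 3, 0) the pool is (3, 5, 3)
  run T2 (needs (2, 5, 3), free (3, 5, 3)); after release of (0, 1, 0) the pool is (3, 6, 3)
  run T5 (needs (2, 6, 3), free (3, 6, 3)); after release of (3, 1, 3) the pool is (6, 7, 6)
  run T9 (needs (5, 6, 1), free (6, 7, 6)); after release of (2, 2, 2) the pool is (8, 9, 8)
(3) Precisely 1 of the possible complete orderings is a safe sequence.


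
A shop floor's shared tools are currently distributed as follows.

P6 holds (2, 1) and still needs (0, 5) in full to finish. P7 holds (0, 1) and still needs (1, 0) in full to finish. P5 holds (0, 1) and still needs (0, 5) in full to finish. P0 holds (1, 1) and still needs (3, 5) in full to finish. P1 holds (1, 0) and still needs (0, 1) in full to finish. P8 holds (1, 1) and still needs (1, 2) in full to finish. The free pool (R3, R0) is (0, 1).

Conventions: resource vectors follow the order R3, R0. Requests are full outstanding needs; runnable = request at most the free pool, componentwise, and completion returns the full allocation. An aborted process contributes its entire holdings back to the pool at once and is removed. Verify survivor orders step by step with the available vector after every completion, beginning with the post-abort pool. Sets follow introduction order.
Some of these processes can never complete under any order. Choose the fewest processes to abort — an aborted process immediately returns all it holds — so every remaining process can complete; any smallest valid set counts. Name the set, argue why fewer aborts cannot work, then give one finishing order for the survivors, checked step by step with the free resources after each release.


The answer: abort P6 and P5.
Key observation: P0 had no path to completion before; after the abort of P6 and P5 ((2, 2) returned), step 4 is where it fits.
No one abort is enough; case by case: P6 alone leaves P5 blocked (short on R0); P7 alone leaves P6 blocked (short on R0); P5 alone leaves P6 blocked (short on R0); P0 alone leaves P6 blocked (short on R0); P1 alone leaves P6 blocked (short on R0); P8 alone leaves P6 blocked (short on R0).
Survivors finish in the order: P7, P8, P1, P0. Verifying each step (pool after the aborts first):
  pool = (2, 3)
  P7: need (1, 0) fits (2, 3); releases (0, 1), pool now (2, 4)
  P8: need (1, 2) fits (2, 4); releases (1, 1), pool now (3, 5)
  P1: need (0, 1) fits (3, 5); releases (1, 0), pool now (4, 5)
  P0: need (3, 5) fits (4, 5); releases (1, 1), pool now (5, 6)


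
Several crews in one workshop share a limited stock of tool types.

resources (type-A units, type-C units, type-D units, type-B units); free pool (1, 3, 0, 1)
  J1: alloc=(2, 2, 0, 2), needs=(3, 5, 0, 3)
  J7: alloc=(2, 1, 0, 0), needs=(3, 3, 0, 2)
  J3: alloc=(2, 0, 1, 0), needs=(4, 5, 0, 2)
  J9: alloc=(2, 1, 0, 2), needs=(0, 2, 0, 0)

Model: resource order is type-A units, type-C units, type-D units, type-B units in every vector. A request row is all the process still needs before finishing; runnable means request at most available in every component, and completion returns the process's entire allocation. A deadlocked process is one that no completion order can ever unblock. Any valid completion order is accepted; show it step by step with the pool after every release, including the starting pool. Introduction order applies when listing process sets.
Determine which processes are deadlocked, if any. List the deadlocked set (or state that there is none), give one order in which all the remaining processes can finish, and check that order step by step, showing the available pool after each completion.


No process is deadlocked.
Key observation: starting with J9, each completion frees enough for the next — no one is permanently blocked.
A valid finishing order for the others: J9, J7, J1, J3. Step-by-step check:
  pool = (1, 3, 0, 1)
  J9 needs (0, 2, 0, 0) <= (1, 3, 0, 1) -> finishes; pool += (2, 1, 0, 2) = (3, 4, 0, 3)
  J7 needs (3, 3, 0, 2) <= (3, 4, 0, 3) -> finishes; pool += (2, 1, 0, 0) = (5, 5, 0, 3)
  J1 needs (3, 5, 0, 3) <= (5, 5, 0, 3) -> finishes; pool += (2, 2, 0, 2) = (7, 7, 0, 5)
  J3 needs (4, 5, 0, 2) <= (7, 7, 0, 5) -> finishes; pool += (2, 0, 1, 0) = (9, 7, 1, 5)


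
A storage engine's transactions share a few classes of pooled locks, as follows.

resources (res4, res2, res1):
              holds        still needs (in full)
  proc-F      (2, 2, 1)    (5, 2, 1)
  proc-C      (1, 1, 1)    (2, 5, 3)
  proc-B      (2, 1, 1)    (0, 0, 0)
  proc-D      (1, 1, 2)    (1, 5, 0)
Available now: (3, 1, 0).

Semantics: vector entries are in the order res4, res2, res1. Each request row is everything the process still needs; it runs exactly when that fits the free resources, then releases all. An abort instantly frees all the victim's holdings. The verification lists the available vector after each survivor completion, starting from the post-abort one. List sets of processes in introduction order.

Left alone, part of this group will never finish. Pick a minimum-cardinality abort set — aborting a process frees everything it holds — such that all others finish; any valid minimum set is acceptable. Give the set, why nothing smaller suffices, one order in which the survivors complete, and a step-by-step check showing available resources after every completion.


Abort proc-C.
Key observation: proc-D had no path to completion before; after the abort of proc-C ((1, 1, 1) returned), step 3 is where it fits.
Why nothing smaller works: aborting no one leaves the state deadlocked as given.
The survivors complete as proc-B, proc-F, proc-D. Check, step by step (starting from the post-abort pool):
  pool = (4, 2, 1)
  proc-B: need (0, 0, 0) fits (4, 2, 1); releases (2, 1, 1), pool now (6, 3, 2)
  proc-F: need (5, 2, 1) fits (6, 3, 2); releases (2, 2, 1), pool now (8, 5, 3)
  proc-D: need (1, 5, 0) fits (8, 5, 3); releases (1, 1, 2), pool now (9, 6, 5)


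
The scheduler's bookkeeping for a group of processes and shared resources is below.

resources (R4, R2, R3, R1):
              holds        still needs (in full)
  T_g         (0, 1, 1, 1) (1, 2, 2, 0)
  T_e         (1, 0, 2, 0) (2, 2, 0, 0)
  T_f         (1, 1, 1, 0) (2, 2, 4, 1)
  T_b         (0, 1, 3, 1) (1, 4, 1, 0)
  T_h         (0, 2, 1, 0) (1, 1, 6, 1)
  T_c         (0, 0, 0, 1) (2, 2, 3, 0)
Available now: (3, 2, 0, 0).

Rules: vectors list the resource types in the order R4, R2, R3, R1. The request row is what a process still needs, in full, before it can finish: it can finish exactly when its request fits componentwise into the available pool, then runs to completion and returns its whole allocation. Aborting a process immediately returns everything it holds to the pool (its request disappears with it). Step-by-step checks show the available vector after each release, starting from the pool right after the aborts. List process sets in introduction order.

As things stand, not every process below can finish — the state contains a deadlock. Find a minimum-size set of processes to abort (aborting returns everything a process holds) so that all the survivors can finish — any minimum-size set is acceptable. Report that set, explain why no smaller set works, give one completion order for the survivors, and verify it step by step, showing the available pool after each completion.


Abort T_f.
Key observation: before aborting T_f, T_b was permanently blocked — no order could ever run it; afterwards it completes at step 3.
No smaller set exists: with zero aborts the deadlock remains.
Survivors finish in the order: T_e, T_g, T_b, T_h, T_c. Check, step by step (pool after the aborts first):
  pool = (4, 3, 1, 0)
  T_e: need (2, 2, 0, 0) fits (4, 3, 1, 0); releases (1, 0, 2, 0), pool now (5, 3, 3, 0)
  T_g: need (1, 2, 2, 0) fits (5, 3, 3, 0); releases (0, 1, 1, 1), pool now (5, 4, 4, 1)
  T_b: need (1, 4, 1, 0) fits (5, 4, 4, 1); releases (0, 1, 3, 1), pool now (5, 5, 7, 2)
  T_h: need (1, 1, 6, 1) fits (5, 5, 7, 2); releases (0, 2, 1, 0), pool now (5, 7, 8, 2)
  T_c: need (2, 2, 3, 0) fits (5, 7, 8, 2); releases (0, 0, 0, 1), pool now (5, 7, 8, 3)
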